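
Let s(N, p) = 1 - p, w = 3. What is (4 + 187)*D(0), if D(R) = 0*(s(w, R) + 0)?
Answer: 0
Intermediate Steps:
D(R) = 0 (D(R) = 0*((1 - R) + 0) = 0*(1 - R) = 0)
(4 + 187)*D(0) = (4 + 187)*0 = 191*0 = 0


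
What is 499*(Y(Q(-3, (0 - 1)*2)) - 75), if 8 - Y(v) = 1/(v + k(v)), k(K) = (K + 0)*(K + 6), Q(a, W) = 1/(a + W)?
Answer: -1124247/34 ≈ -33066.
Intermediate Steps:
Q(a, W) = 1/(W + a)
k(K) = K*(6 + K)
Y(v) = 8 - 1/(v + v*(6 + v))
499*(Y(Q(-3, (0 - 1)*2)) - 75) = 499*((-1 + 8*(1/((0 - 1)*2 - 3))² + 56/((0 - 1)*2 - 3))/((1/((0 - 1)*2 - 3))*(7 + 1/((0 - 1)*2 - 3))) - 75) = 499*((-1 + 8*(1/(-1*2 - 3))² + 56/(-1*2 - 3))/((1/(-1*2 - 3))*(7 + 1/(-1*2 - 3))) - 75) = 499*((-1 + 8*(1/(-2 - 3))² + 56/(-2 - 3))/((1/(-2 - 3))*(7 + 1/(-2 - 3))) - 75) = 499*((-1 + 8*(1/(-5))² + 56/(-5))/((1/(-5))*(7 + 1/(-5))) - 75) = 499*((-1 + 8*(-⅕)² + 56*(-⅕))/((-⅕)*(7 - ⅕)) - 75) = 499*(-5*(-1 + 8*(1/25) - 56/5)/34/5 - 75) = 499*(-5*5/34*(-1 + 8/25 - 56/5) - 75) = 499*(-5*5/34*(-297/25) - 75) = 499*(297/34 - 75) = 499*(-2253/34) = -1124247/34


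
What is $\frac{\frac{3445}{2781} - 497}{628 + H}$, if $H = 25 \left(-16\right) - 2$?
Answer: $- \frac{689356}{314253} \approx -2.1936$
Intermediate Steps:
$H = -402$ ($H = -400 - 2 = -402$)
$\frac{\frac{3445}{2781} - 497}{628 + H} = \frac{\frac{3445}{2781} - 497}{628 - 402} = \frac{3445 \cdot \frac{1}{2781} - 497}{226} = \left(\frac{3445}{2781} - 497\right) \frac{1}{226} = \left(- \frac{1378712}{2781}\right) \frac{1}{226} = - \frac{689356}{314253}$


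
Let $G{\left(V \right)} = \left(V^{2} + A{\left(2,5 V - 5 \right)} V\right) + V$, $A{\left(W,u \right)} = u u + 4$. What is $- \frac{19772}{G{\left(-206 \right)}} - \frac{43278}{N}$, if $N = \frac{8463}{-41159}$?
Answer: $\frac{32750442669346427}{155599973256} \approx 2.1048 \cdot 10^{5}$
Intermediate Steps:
$N = - \frac{8463}{41159}$ ($N = 8463 \left(- \frac{1}{41159}\right) = - \frac{8463}{41159} \approx -0.20562$)
$A{\left(W,u \right)} = 4 + u^{2}$ ($A{\left(W,u \right)} = u^{2} + 4 = 4 + u^{2}$)
$G{\left(V \right)} = V + V^{2} + V \left(4 + \left(-5 + 5 V\right)^{2}\right)$ ($G{\left(V \right)} = \left(V^{2} + \left(4 + \left(5 V - 5\right)^{2}\right) V\right) + V = \left(V^{2} + \left(4 + \left(-5 + 5 V\right)^{2}\right) V\right) + V = \left(V^{2} + V \left(4 + \left(-5 + 5 V\right)^{2}\right)\right) + V = V + V^{2} + V \left(4 + \left(-5 + 5 V\right)^{2}\right)$)
$- \frac{19772}{G{\left(-206 \right)}} - \frac{43278}{N} = - \frac{19772}{\left(-206\right) \left(5 - 206 + 25 \left(-1 - 206\right)^{2}\right)} - \frac{43278}{- \frac{8463}{41159}} = - \frac{19772}{\left(-206\right) \left(5 - 206 + 25 \left(-207\right)^{2}\right)} - - \frac{593759734}{2821} = - \frac{19772}{\left(-206\right) \left(5 - 206 + 25 \cdot 42849\right)} + \frac{593759734}{2821} = - \frac{19772}{\left(-206\right) \left(5 - 206 + 1071225\right)} + \frac{593759734}{2821} = - \frac{19772}{\left(-206\right) 1071024} + \frac{593759734}{2821} = - \frac{19772}{-220630944} + \frac{593759734}{2821} = \left(-19772\right) \left(- \frac{1}{220630944}\right) + \frac{593759734}{2821} = \frac{4943}{55157736} + \frac{593759734}{2821} = \frac{32750442669346427}{155599973256}$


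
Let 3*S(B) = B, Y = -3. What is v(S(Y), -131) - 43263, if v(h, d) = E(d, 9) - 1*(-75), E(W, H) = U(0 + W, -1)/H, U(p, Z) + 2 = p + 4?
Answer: -129607/3 ≈ -43202.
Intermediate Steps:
U(p, Z) = 2 + p (U(p, Z) = -2 + (p + 4) = -2 + (4 + p) = 2 + p)
E(W, H) = (2 + W)/H (E(W, H) = (2 + (0 + W))/H = (2 + W)/H)
S(B) = B/3
v(h, d) = 677/9 + d/9 (v(h, d) = (2 + d)/9 - 1*(-75) = (2 + d)/9 + 75 = (2/9 + d/9) + 75 = 677/9 + d/9)
v(S(Y), -131) - 43263 = (677/9 + (1/9)*(-131)) - 43263 = (677/9 - 131/9) - 43263 = 182/3 - 43263 = -129607/3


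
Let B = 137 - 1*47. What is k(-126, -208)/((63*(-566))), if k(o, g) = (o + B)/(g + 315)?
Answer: 2/211967 ≈ 9.4354e-6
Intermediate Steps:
B = 90 (B = 137 - 47 = 90)
k(o, g) = (90 + o)/(315 + g) (k(o, g) = (o + 90)/(g + 315) = (90 + o)/(315 + g))
k(-126, -208)/((63*(-566))) = ((90 - 126)/(315 - 208))/((63*(-566))) = (-36/107)/(-35658) = ((1/107)*(-36))*(-1/35658) = -36/107*(-1/35658) = 2/211967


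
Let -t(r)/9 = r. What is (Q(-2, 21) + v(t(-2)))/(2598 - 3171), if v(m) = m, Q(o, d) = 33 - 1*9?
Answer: -14/191 ≈ -0.073298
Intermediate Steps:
t(r) = -9*r
Q(o, d) = 24 (Q(o, d) = 33 - 9 = 24)
(Q(-2, 21) + v(t(-2)))/(2598 - 3171) = (24 - 9*(-2))/(2598 - 3171) = (24 + 18)/(-573) = 42*(-1/573) = -14/191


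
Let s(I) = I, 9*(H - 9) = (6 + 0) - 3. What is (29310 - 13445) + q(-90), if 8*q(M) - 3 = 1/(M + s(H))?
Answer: 30715363/1936 ≈ 15865.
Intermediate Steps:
H = 28/3 (H = 9 + ((6 + 0) - 3)/9 = 9 + (6 - 3)/9 = 9 + (⅑)*3 = 9 + ⅓ = 28/3 ≈ 9.3333)
q(M) = 3/8 + 1/(8*(28/3 + M)) (q(M) = 3/8 + 1/(8*(M + 28/3)) = 3/8 + 1/(8*(28/3 + M)))
(29310 - 13445) + q(-90) = (29310 - 13445) + 3*(29 + 3*(-90))/(8*(28 + 3*(-90))) = 15865 + 3*(29 - 270)/(8*(28 - 270)) = 15865 + (3/8)*(-241)/(-242) = 15865 + (3/8)*(-1/242)*(-241) = 15865 + 723/1936 = 30715363/1936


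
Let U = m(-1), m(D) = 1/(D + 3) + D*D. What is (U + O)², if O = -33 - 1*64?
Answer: 36481/4 ≈ 9120.3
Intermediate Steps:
O = -97 (O = -33 - 64 = -97)
m(D) = D² + 1/(3 + D) (m(D) = 1/(3 + D) + D² = D² + 1/(3 + D))
U = 3/2 (U = (1 + (-1)³ + 3*(-1)²)/(3 - 1) = (1 - 1 + 3*1)/2 = (1 - 1 + 3)/2 = (½)*3 = 3/2 ≈ 1.5000)
(U + O)² = (3/2 - 97)² = (-191/2)² = 36481/4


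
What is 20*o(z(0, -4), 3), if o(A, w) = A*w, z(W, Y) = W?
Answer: 0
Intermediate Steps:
20*o(z(0, -4), 3) = 20*(0*3) = 20*0 = 0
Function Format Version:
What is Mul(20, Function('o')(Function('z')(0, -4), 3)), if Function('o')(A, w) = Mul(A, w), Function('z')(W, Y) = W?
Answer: 0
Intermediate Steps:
Mul(20, Function('o')(Function('z')(0, -4), 3)) = Mul(20, Mul(0, 3)) = Mul(20, 0) = 0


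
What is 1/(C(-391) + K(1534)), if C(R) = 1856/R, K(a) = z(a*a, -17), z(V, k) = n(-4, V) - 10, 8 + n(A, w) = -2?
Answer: -391/9676 ≈ -0.040409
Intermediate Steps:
n(A, w) = -10 (n(A, w) = -8 - 2 = -10)
z(V, k) = -20 (z(V, k) = -10 - 10 = -20)
K(a) = -20
1/(C(-391) + K(1534)) = 1/(1856/(-391) - 20) = 1/(1856*(-1/391) - 20) = 1/(-1856/391 - 20) = 1/(-9676/391) = -391/9676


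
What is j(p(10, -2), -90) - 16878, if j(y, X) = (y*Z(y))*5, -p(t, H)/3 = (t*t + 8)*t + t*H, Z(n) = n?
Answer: 50545122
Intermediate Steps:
p(t, H) = -3*H*t - 3*t*(8 + t**2) (p(t, H) = -3*((t*t + 8)*t + t*H) = -3*((t**2 + 8)*t + H*t) = -3*((8 + t**2)*t + H*t) = -3*(t*(8 + t**2) + H*t) = -3*(H*t + t*(8 + t**2)) = -3*H*t - 3*t*(8 + t**2))
j(y, X) = 5*y**2 (j(y, X) = (y*y)*5 = y**2*5 = 5*y**2)
j(p(10, -2), -90) - 16878 = 5*(-3*10*(8 - 2 + 10**2))**2 - 16878 = 5*(-3*10*(8 - 2 + 100))**2 - 16878 = 5*(-3*10*106)**2 - 16878 = 5*(-3180)**2 - 16878 = 5*10112400 - 16878 = 50562000 - 16878 = 50545122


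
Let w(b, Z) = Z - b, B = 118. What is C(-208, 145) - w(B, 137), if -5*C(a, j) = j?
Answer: -48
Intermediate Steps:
C(a, j) = -j/5
C(-208, 145) - w(B, 137) = -1/5*145 - (137 - 1*118) = -29 - (137 - 118) = -29 - 1*19 = -29 - 19 = -48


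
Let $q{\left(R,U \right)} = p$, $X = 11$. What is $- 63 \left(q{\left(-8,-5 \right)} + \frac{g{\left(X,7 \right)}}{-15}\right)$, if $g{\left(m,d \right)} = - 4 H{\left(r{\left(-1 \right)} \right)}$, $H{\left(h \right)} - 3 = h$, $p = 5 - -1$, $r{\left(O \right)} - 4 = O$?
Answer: $- \frac{2394}{5} \approx -478.8$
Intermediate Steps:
$r{\left(O \right)} = 4 + O$
$p = 6$ ($p = 5 + 1 = 6$)
$q{\left(R,U \right)} = 6$
$H{\left(h \right)} = 3 + h$
$g{\left(m,d \right)} = -24$ ($g{\left(m,d \right)} = - 4 \left(3 + \left(4 - 1\right)\right) = - 4 \left(3 + 3\right) = \left(-4\right) 6 = -24$)
$- 63 \left(q{\left(-8,-5 \right)} + \frac{g{\left(X,7 \right)}}{-15}\right) = - 63 \left(6 - \frac{24}{-15}\right) = - 63 \left(6 - - \frac{8}{5}\right) = - 63 \left(6 + \frac{8}{5}\right) = \left(-63\right) \frac{38}{5} = - \frac{2394}{5}$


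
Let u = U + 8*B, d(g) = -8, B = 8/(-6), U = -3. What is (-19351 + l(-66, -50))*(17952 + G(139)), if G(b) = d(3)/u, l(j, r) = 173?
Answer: -14116081968/41 ≈ -3.4429e+8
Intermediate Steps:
B = -4/3 (B = 8*(-⅙) = -4/3 ≈ -1.3333)
u = -41/3 (u = -3 + 8*(-4/3) = -3 - 32/3 = -41/3 ≈ -13.667)
G(b) = 24/41 (G(b) = -8/(-41/3) = -8*(-3/41) = 24/41)
(-19351 + l(-66, -50))*(17952 + G(139)) = (-19351 + 173)*(17952 + 24/41) = -19178*736056/41 = -14116081968/41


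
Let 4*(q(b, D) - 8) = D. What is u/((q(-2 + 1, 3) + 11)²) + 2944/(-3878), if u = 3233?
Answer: 91113840/12101299 ≈ 7.5293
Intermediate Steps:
q(b, D) = 8 + D/4
u/((q(-2 + 1, 3) + 11)²) + 2944/(-3878) = 3233/(((8 + (¼)*3) + 11)²) + 2944/(-3878) = 3233/(((8 + ¾) + 11)²) + 2944*(-1/3878) = 3233/((35/4 + 11)²) - 1472/1939 = 3233/((79/4)²) - 1472/1939 = 3233/(6241/16) - 1472/1939 = 3233*(16/6241) - 1472/1939 = 51728/6241 - 1472/1939 = 91113840/12101299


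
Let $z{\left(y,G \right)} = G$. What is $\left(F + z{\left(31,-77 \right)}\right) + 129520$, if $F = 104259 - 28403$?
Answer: $205299$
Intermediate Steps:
$F = 75856$
$\left(F + z{\left(31,-77 \right)}\right) + 129520 = \left(75856 - 77\right) + 129520 = 75779 + 129520 = 205299$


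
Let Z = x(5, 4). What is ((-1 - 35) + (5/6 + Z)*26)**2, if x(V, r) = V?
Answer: 120409/9 ≈ 13379.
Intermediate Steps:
Z = 5
((-1 - 35) + (5/6 + Z)*26)**2 = ((-1 - 35) + (5/6 + 5)*26)**2 = (-36 + ((1/6)*5 + 5)*26)**2 = (-36 + (5/6 + 5)*26)**2 = (-36 + (35/6)*26)**2 = (-36 + 455/3)**2 = (347/3)**2 = 120409/9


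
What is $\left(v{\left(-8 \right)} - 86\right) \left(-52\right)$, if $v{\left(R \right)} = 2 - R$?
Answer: $3952$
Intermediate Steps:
$\left(v{\left(-8 \right)} - 86\right) \left(-52\right) = \left(\left(2 - -8\right) - 86\right) \left(-52\right) = \left(\left(2 + 8\right) - 86\right) \left(-52\right) = \left(10 - 86\right) \left(-52\right) = \left(-76\right) \left(-52\right) = 3952$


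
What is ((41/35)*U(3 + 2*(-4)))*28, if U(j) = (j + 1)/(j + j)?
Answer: 328/25 ≈ 13.120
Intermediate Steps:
U(j) = (1 + j)/(2*j) (U(j) = (1 + j)/((2*j)) = (1 + j)*(1/(2*j)) = (1 + j)/(2*j))
((41/35)*U(3 + 2*(-4)))*28 = ((41/35)*((1 + (3 + 2*(-4)))/(2*(3 + 2*(-4)))))*28 = ((41*(1/35))*((1 + (3 - 8))/(2*(3 - 8))))*28 = (41*((½)*(1 - 5)/(-5))/35)*28 = (41*((½)*(-⅕)*(-4))/35)*28 = ((41/35)*(⅖))*28 = (82/175)*28 = 328/25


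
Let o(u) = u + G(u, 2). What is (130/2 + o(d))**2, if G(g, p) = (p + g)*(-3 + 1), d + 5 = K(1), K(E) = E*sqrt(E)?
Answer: 4225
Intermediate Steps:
K(E) = E**(3/2)
d = -4 (d = -5 + 1**(3/2) = -5 + 1 = -4)
G(g, p) = -2*g - 2*p (G(g, p) = (g + p)*(-2) = -2*g - 2*p)
o(u) = -4 - u (o(u) = u + (-2*u - 2*2) = u + (-2*u - 4) = u + (-4 - 2*u) = -4 - u)
(130/2 + o(d))**2 = (130/2 + (-4 - 1*(-4)))**2 = (130*(1/2) + (-4 + 4))**2 = (65 + 0)**2 = 65**2 = 4225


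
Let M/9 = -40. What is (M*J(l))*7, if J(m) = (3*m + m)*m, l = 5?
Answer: -252000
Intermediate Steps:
M = -360 (M = 9*(-40) = -360)
J(m) = 4*m² (J(m) = (4*m)*m = 4*m²)
(M*J(l))*7 = -1440*5²*7 = -1440*25*7 = -360*100*7 = -36000*7 = -252000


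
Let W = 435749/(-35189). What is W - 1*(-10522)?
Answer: 369822909/35189 ≈ 10510.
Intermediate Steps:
W = -435749/35189 (W = 435749*(-1/35189) = -435749/35189 ≈ -12.383)
W - 1*(-10522) = -435749/35189 - 1*(-10522) = -435749/35189 + 10522 = 369822909/35189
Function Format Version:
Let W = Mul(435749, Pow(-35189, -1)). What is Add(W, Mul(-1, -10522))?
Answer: Rational(369822909, 35189) ≈ 10510.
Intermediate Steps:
W = Rational(-435749, 35189) (W = Mul(435749, Rational(-1, 35189)) = Rational(-435749, 35189) ≈ -12.383)
Add(W, Mul(-1, -10522)) = Add(Rational(-435749, 35189), Mul(-1, -10522)) = Add(Rational(-435749, 35189), 10522) = Rational(369822909, 35189)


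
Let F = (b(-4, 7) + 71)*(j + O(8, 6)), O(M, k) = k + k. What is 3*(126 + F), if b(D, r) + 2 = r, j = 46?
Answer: 13602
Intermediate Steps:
O(M, k) = 2*k
b(D, r) = -2 + r
F = 4408 (F = ((-2 + 7) + 71)*(46 + 2*6) = (5 + 71)*(46 + 12) = 76*58 = 4408)
3*(126 + F) = 3*(126 + 4408) = 3*4534 = 13602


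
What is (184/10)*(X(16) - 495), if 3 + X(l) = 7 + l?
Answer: -8740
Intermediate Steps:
X(l) = 4 + l (X(l) = -3 + (7 + l) = 4 + l)
(184/10)*(X(16) - 495) = (184/10)*((4 + 16) - 495) = (184*(⅒))*(20 - 495) = (92/5)*(-475) = -8740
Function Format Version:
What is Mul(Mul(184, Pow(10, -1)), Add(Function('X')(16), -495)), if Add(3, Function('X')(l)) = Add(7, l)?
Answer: -8740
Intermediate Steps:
Function('X')(l) = Add(4, l) (Function('X')(l) = Add(-3, Add(7, l)) = Add(4, l))
Mul(Mul(184, Pow(10, -1)), Add(Function('X')(16), -495)) = Mul(Mul(184, Pow(10, -1)), Add(Add(4, 16), -495)) = Mul(Mul(184, Rational(1, 10)), Add(20, -495)) = Mul(Rational(92, 5), -475) = -8740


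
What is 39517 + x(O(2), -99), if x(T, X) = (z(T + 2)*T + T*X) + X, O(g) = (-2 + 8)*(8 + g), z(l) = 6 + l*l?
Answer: 264478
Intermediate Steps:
z(l) = 6 + l²
O(g) = 48 + 6*g (O(g) = 6*(8 + g) = 48 + 6*g)
x(T, X) = X + T*X + T*(6 + (2 + T)²) (x(T, X) = ((6 + (T + 2)²)*T + T*X) + X = ((6 + (2 + T)²)*T + T*X) + X = (T*(6 + (2 + T)²) + T*X) + X = (T*X + T*(6 + (2 + T)²)) + X = X + T*X + T*(6 + (2 + T)²))
39517 + x(O(2), -99) = 39517 + (-99 + (48 + 6*2)*(-99) + (48 + 6*2)*(6 + (2 + (48 + 6*2))²)) = 39517 + (-99 + (48 + 12)*(-99) + (48 + 12)*(6 + (2 + (48 + 12))²)) = 39517 + (-99 + 60*(-99) + 60*(6 + (2 + 60)²)) = 39517 + (-99 - 5940 + 60*(6 + 62²)) = 39517 + (-99 - 5940 + 60*(6 + 3844)) = 39517 + (-99 - 5940 + 60*3850) = 39517 + (-99 - 5940 + 231000) = 39517 + 224961 = 264478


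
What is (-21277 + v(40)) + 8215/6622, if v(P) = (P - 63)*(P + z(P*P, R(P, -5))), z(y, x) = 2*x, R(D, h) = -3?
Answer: -146066483/6622 ≈ -22058.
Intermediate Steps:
v(P) = (-63 + P)*(-6 + P) (v(P) = (P - 63)*(P + 2*(-3)) = (-63 + P)*(P - 6) = (-63 + P)*(-6 + P))
(-21277 + v(40)) + 8215/6622 = (-21277 + (378 + 40² - 69*40)) + 8215/6622 = (-21277 + (378 + 1600 - 2760)) + 8215*(1/6622) = (-21277 - 782) + 8215/6622 = -22059 + 8215/6622 = -146066483/6622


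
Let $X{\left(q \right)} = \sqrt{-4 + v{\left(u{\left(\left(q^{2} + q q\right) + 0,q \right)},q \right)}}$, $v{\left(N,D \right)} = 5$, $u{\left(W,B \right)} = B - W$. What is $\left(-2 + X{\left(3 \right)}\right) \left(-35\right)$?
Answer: $35$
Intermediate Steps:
$X{\left(q \right)} = 1$ ($X{\left(q \right)} = \sqrt{-4 + 5} = \sqrt{1} = 1$)
$\left(-2 + X{\left(3 \right)}\right) \left(-35\right) = \left(-2 + 1\right) \left(-35\right) = \left(-1\right) \left(-35\right) = 35$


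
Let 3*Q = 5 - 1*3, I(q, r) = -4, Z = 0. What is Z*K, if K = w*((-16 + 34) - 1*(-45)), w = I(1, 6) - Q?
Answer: 0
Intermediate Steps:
Q = 2/3 (Q = (5 - 1*3)/3 = (5 - 3)/3 = (1/3)*2 = 2/3 ≈ 0.66667)
w = -14/3 (w = -4 - 1*2/3 = -4 - 2/3 = -14/3 ≈ -4.6667)
K = -294 (K = -14*((-16 + 34) - 1*(-45))/3 = -14*(18 + 45)/3 = -14/3*63 = -294)
Z*K = 0*(-294) = 0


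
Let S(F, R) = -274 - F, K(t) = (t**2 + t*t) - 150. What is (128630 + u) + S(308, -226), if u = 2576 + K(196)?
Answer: 207306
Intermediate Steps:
K(t) = -150 + 2*t**2 (K(t) = (t**2 + t**2) - 150 = 2*t**2 - 150 = -150 + 2*t**2)
u = 79258 (u = 2576 + (-150 + 2*196**2) = 2576 + (-150 + 2*38416) = 2576 + (-150 + 76832) = 2576 + 76682 = 79258)
(128630 + u) + S(308, -226) = (128630 + 79258) + (-274 - 1*308) = 207888 + (-274 - 308) = 207888 - 582 = 207306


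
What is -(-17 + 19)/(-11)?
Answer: 2/11 ≈ 0.18182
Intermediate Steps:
-(-17 + 19)/(-11) = -2*(-1)/11 = -1*(-2/11) = 2/11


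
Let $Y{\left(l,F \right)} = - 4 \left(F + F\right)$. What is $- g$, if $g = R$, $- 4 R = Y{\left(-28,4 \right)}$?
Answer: $-8$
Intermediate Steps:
$Y{\left(l,F \right)} = - 8 F$ ($Y{\left(l,F \right)} = - 4 \cdot 2 F = - 8 F$)
$R = 8$ ($R = - \frac{\left(-8\right) 4}{4} = \left(- \frac{1}{4}\right) \left(-32\right) = 8$)
$g = 8$
$- g = \left(-1\right) 8 = -8$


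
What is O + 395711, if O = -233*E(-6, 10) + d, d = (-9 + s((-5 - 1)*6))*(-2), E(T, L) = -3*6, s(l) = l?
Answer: 399995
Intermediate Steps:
E(T, L) = -18
d = 90 (d = (-9 + (-5 - 1)*6)*(-2) = (-9 - 6*6)*(-2) = (-9 - 36)*(-2) = -45*(-2) = 90)
O = 4284 (O = -233*(-18) + 90 = 4194 + 90 = 4284)
O + 395711 = 4284 + 395711 = 399995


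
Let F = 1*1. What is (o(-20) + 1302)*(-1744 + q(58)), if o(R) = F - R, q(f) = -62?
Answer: -2389338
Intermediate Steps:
F = 1
o(R) = 1 - R
(o(-20) + 1302)*(-1744 + q(58)) = ((1 - 1*(-20)) + 1302)*(-1744 - 62) = ((1 + 20) + 1302)*(-1806) = (21 + 1302)*(-1806) = 1323*(-1806) = -2389338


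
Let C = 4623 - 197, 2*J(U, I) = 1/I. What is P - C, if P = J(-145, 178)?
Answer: -1575655/356 ≈ -4426.0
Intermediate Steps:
J(U, I) = 1/(2*I)
C = 4426
P = 1/356 (P = (½)/178 = (½)*(1/178) = 1/356 ≈ 0.0028090)
P - C = 1/356 - 1*4426 = 1/356 - 4426 = -1575655/356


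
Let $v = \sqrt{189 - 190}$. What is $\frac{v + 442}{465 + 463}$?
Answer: $\frac{221}{464} + \frac{i}{928} \approx 0.47629 + 0.0010776 i$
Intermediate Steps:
$v = i$ ($v = \sqrt{-1} = i \approx 1.0 i$)
$\frac{v + 442}{465 + 463} = \frac{i + 442}{465 + 463} = \frac{442 + i}{928} = \left(442 + i\right) \frac{1}{928} = \frac{221}{464} + \frac{i}{928}$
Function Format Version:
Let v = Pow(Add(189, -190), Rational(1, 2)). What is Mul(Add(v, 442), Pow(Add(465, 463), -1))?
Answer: Add(Rational(221, 464), Mul(Rational(1, 928), I)) ≈ Add(0.47629, Mul(0.0010776, I))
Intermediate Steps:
v = I (v = Pow(-1, Rational(1, 2)) = I ≈ Mul(1.0000, I))
Mul(Add(v, 442), Pow(Add(465, 463), -1)) = Mul(Add(I, 442), Pow(Add(465, 463), -1)) = Mul(Add(442, I), Pow(928, -1)) = Mul(Add(442, I), Rational(1, 928)) = Add(Rational(221, 464), Mul(Rational(1, 928), I))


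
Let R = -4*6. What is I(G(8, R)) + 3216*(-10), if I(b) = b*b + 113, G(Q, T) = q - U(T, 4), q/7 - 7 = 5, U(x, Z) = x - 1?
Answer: -20166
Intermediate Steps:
U(x, Z) = -1 + x
q = 84 (q = 49 + 7*5 = 49 + 35 = 84)
R = -24
G(Q, T) = 85 - T (G(Q, T) = 84 - (-1 + T) = 84 + (1 - T) = 85 - T)
I(b) = 113 + b² (I(b) = b² + 113 = 113 + b²)
I(G(8, R)) + 3216*(-10) = (113 + (85 - 1*(-24))²) + 3216*(-10) = (113 + (85 + 24)²) - 32160 = (113 + 109²) - 32160 = (113 + 11881) - 32160 = 11994 - 32160 = -20166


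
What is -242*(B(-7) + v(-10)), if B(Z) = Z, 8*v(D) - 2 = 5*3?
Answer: 4719/4 ≈ 1179.8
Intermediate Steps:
v(D) = 17/8 (v(D) = 1/4 + (5*3)/8 = 1/4 + (1/8)*15 = 1/4 + 15/8 = 17/8)
-242*(B(-7) + v(-10)) = -242*(-7 + 17/8) = -242*(-39/8) = 4719/4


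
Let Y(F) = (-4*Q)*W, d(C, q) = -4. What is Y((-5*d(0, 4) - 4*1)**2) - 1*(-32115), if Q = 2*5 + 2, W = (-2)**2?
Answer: 31923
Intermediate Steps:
W = 4
Q = 12 (Q = 10 + 2 = 12)
Y(F) = -192 (Y(F) = -4*12*4 = -48*4 = -192)
Y((-5*d(0, 4) - 4*1)**2) - 1*(-32115) = -192 - 1*(-32115) = -192 + 32115 = 31923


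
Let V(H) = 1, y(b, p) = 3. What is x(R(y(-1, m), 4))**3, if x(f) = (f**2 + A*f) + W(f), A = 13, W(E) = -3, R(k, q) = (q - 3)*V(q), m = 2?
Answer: 1331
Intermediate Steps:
R(k, q) = -3 + q (R(k, q) = (q - 3)*1 = (-3 + q)*1 = -3 + q)
x(f) = -3 + f**2 + 13*f (x(f) = (f**2 + 13*f) - 3 = -3 + f**2 + 13*f)
x(R(y(-1, m), 4))**3 = (-3 + (-3 + 4)**2 + 13*(-3 + 4))**3 = (-3 + 1**2 + 13*1)**3 = (-3 + 1 + 13)**3 = 11**3 = 1331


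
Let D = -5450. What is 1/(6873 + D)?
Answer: 1/1423 ≈ 0.00070274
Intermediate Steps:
1/(6873 + D) = 1/(6873 - 5450) = 1/1423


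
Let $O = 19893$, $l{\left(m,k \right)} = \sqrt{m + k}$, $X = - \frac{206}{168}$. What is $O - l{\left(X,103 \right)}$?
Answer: $19893 - \frac{\sqrt{179529}}{42} \approx 19883.0$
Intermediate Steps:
$X = - \frac{103}{84}$ ($X = \left(-206\right) \frac{1}{168} = - \frac{103}{84} \approx -1.2262$)
$l{\left(m,k \right)} = \sqrt{k + m}$
$O - l{\left(X,103 \right)} = 19893 - \sqrt{103 - \frac{103}{84}} = 19893 - \sqrt{\frac{8549}{84}} = 19893 - \frac{\sqrt{179529}}{42}$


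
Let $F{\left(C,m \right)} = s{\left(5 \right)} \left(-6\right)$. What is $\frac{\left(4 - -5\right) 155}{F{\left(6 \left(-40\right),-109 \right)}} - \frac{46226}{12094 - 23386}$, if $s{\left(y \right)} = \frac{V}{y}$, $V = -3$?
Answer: $\frac{1105469}{2823} \approx 391.59$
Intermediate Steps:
$s{\left(y \right)} = - \frac{3}{y}$
$F{\left(C,m \right)} = \frac{18}{5}$ ($F{\left(C,m \right)} = - \frac{3}{5} \left(-6\right) = \left(-3\right) \frac{1}{5} \left(-6\right) = \left(- \frac{3}{5}\right) \left(-6\right) = \frac{18}{5}$)
$\frac{\left(4 - -5\right) 155}{F{\left(6 \left(-40\right),-109 \right)}} - \frac{46226}{12094 - 23386} = \frac{\left(4 - -5\right) 155}{\frac{18}{5}} - \frac{46226}{12094 - 23386} = \left(4 + 5\right) 155 \cdot \frac{5}{18} - \frac{46226}{-11292} = 9 \cdot 155 \cdot \frac{5}{18} - - \frac{23113}{5646} = 1395 \cdot \frac{5}{18} + \frac{23113}{5646} = \frac{775}{2} + \frac{23113}{5646} = \frac{1105469}{2823}$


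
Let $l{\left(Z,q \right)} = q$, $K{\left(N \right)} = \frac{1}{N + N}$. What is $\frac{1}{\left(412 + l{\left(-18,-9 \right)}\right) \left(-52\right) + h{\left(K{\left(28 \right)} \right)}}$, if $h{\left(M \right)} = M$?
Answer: $- \frac{56}{1173535} \approx -4.7719 \cdot 10^{-5}$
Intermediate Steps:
$K{\left(N \right)} = \frac{1}{2 N}$
$\frac{1}{\left(412 + l{\left(-18,-9 \right)}\right) \left(-52\right) + h{\left(K{\left(28 \right)} \right)}} = \frac{1}{\left(412 - 9\right) \left(-52\right) + \frac{1}{2 \cdot 28}} = \frac{1}{403 \left(-52\right) + \frac{1}{2} \cdot \frac{1}{28}} = \frac{1}{-20956 + \frac{1}{56}} = \frac{1}{- \frac{1173535}{56}} = - \frac{56}{1173535}$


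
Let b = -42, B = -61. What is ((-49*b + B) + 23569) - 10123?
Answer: 15443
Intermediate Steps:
((-49*b + B) + 23569) - 10123 = ((-49*(-42) - 61) + 23569) - 10123 = ((2058 - 61) + 23569) - 10123 = (1997 + 23569) - 10123 = 25566 - 10123 = 15443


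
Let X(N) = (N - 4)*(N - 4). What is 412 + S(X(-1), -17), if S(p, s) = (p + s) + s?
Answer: 403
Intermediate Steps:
X(N) = (-4 + N)² (X(N) = (-4 + N)*(-4 + N) = (-4 + N)²)
S(p, s) = p + 2*s
412 + S(X(-1), -17) = 412 + ((-4 - 1)² + 2*(-17)) = 412 + ((-5)² - 34) = 412 + (25 - 34) = 412 - 9 = 403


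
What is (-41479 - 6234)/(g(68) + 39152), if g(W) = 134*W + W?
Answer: -47713/48332 ≈ -0.98719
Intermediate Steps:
g(W) = 135*W
(-41479 - 6234)/(g(68) + 39152) = (-41479 - 6234)/(135*68 + 39152) = -47713/(9180 + 39152) = -47713/48332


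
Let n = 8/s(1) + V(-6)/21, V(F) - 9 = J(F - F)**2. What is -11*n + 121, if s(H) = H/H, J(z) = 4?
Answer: 418/21 ≈ 19.905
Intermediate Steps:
V(F) = 25 (V(F) = 9 + 4**2 = 9 + 16 = 25)
s(H) = 1
n = 193/21 (n = 8/1 + 25/21 = 8*1 + 25*(1/21) = 8 + 25/21 = 193/21 ≈ 9.1905)
-11*n + 121 = -11*193/21 + 121 = -2123/21 + 121 = 418/21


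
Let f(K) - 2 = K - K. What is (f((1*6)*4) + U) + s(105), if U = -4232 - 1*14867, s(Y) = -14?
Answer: -19111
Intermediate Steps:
U = -19099 (U = -4232 - 14867 = -19099)
f(K) = 2 (f(K) = 2 + (K - K) = 2 + 0 = 2)
(f((1*6)*4) + U) + s(105) = (2 - 19099) - 14 = -19097 - 14 = -19111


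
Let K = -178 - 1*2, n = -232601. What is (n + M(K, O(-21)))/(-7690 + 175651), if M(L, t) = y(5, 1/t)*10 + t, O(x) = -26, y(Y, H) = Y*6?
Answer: -232327/167961 ≈ -1.3832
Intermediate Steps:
y(Y, H) = 6*Y
K = -180 (K = -178 - 2 = -180)
M(L, t) = 300 + t (M(L, t) = (6*5)*10 + t = 30*10 + t = 300 + t)
(n + M(K, O(-21)))/(-7690 + 175651) = (-232601 + (300 - 26))/(-7690 + 175651) = (-232601 + 274)/167961 = -232327*1/167961 = -232327/167961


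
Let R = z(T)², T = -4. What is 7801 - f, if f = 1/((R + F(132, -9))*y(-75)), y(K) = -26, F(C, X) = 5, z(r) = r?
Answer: 4259347/546 ≈ 7801.0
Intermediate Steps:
R = 16 (R = (-4)² = 16)
f = -1/546 (f = 1/((16 + 5)*(-26)) = -1/26/21 = (1/21)*(-1/26) = -1/546 ≈ -0.0018315)
7801 - f = 7801 - 1*(-1/546) = 7801 + 1/546 = 4259347/546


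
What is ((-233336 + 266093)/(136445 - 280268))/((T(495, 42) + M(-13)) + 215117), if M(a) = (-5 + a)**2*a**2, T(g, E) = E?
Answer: -10919/12939995015 ≈ -8.4382e-7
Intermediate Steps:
M(a) = a**2*(-5 + a)**2
((-233336 + 266093)/(136445 - 280268))/((T(495, 42) + M(-13)) + 215117) = ((-233336 + 266093)/(136445 - 280268))/((42 + (-13)**2*(-5 - 13)**2) + 215117) = (32757/(-143823))/((42 + 169*(-18)**2) + 215117) = (32757*(-1/143823))/((42 + 169*324) + 215117) = -10919/(47941*((42 + 54756) + 215117)) = -10919/(47941*(54798 + 215117)) = -10919/47941/269915 = -10919/47941*1/269915 = -10919/12939995015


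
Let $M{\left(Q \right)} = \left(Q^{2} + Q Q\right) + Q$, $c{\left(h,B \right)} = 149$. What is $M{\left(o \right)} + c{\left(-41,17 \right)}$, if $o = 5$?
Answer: $204$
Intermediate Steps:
$M{\left(Q \right)} = Q + 2 Q^{2}$ ($M{\left(Q \right)} = \left(Q^{2} + Q^{2}\right) + Q = 2 Q^{2} + Q = Q + 2 Q^{2}$)
$M{\left(o \right)} + c{\left(-41,17 \right)} = 5 \left(1 + 2 \cdot 5\right) + 149 = 5 \left(1 + 10\right) + 149 = 5 \cdot 11 + 149 = 55 + 149 = 204$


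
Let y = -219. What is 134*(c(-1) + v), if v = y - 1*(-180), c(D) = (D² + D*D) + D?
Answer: -5092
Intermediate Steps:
c(D) = D + 2*D² (c(D) = (D² + D²) + D = 2*D² + D = D + 2*D²)
v = -39 (v = -219 - 1*(-180) = -219 + 180 = -39)
134*(c(-1) + v) = 134*(-(1 + 2*(-1)) - 39) = 134*(-(1 - 2) - 39) = 134*(-1*(-1) - 39) = 134*(1 - 39) = 134*(-38) = -5092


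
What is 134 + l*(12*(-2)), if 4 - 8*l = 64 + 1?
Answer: 317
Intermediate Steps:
l = -61/8 (l = 1/2 - (64 + 1)/8 = 1/2 - 1/8*65 = 1/2 - 65/8 = -61/8 ≈ -7.6250)
134 + l*(12*(-2)) = 134 - 183*(-2)/2 = 134 - 61/8*(-24) = 134 + 183 = 317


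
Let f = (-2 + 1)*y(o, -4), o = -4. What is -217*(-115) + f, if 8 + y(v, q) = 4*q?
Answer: 24979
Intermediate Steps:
y(v, q) = -8 + 4*q
f = 24 (f = (-2 + 1)*(-8 + 4*(-4)) = -(-8 - 16) = -1*(-24) = 24)
-217*(-115) + f = -217*(-115) + 24 = 24955 + 24 = 24979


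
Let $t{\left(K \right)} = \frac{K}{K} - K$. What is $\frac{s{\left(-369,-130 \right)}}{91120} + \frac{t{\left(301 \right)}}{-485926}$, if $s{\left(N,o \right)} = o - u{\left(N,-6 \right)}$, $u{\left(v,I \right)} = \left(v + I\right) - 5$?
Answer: $\frac{7440875}{2213878856} \approx 0.003361$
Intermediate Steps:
$t{\left(K \right)} = 1 - K$
$u{\left(v,I \right)} = -5 + I + v$ ($u{\left(v,I \right)} = \left(I + v\right) - 5 = -5 + I + v$)
$s{\left(N,o \right)} = 11 + o - N$ ($s{\left(N,o \right)} = o - \left(-5 - 6 + N\right) = o - \left(-11 + N\right) = 11 + o - N$)
$\frac{s{\left(-369,-130 \right)}}{91120} + \frac{t{\left(301 \right)}}{-485926} = \frac{11 - 130 - -369}{91120} + \frac{1 - 301}{-485926} = \left(11 - 130 + 369\right) \frac{1}{91120} + \left(1 - 301\right) \left(- \frac{1}{485926}\right) = 250 \cdot \frac{1}{91120} - - \frac{150}{242963} = \frac{25}{9112} + \frac{150}{242963} = \frac{7440875}{2213878856}$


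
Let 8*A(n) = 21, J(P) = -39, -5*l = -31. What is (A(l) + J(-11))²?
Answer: 84681/64 ≈ 1323.1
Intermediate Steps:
l = 31/5 (l = -⅕*(-31) = 31/5 ≈ 6.2000)
A(n) = 21/8 (A(n) = (⅛)*21 = 21/8)
(A(l) + J(-11))² = (21/8 - 39)² = (-291/8)² = 84681/64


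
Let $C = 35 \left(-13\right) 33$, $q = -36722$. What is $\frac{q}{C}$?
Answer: $\frac{5246}{2145} \approx 2.4457$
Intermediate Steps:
$C = -15015$ ($C = \left(-455\right) 33 = -15015$)
$\frac{q}{C} = - \frac{36722}{-15015} = \left(-36722\right) \left(- \frac{1}{15015}\right) = \frac{5246}{2145}$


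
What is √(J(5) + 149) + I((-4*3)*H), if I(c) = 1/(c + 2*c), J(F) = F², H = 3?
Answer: -1/108 + √174 ≈ 13.182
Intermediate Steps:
I(c) = 1/(3*c)
√(J(5) + 149) + I((-4*3)*H) = √(5² + 149) + 1/(3*((-4*3*3))) = √(25 + 149) + 1/(3*((-12*3))) = √174 + (⅓)/(-36) = √174 + (⅓)*(-1/36) = √174 - 1/108 = -1/108 + √174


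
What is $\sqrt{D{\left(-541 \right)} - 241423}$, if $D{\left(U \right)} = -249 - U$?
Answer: $i \sqrt{241131} \approx 491.05 i$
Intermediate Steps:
$\sqrt{D{\left(-541 \right)} - 241423} = \sqrt{\left(-249 - -541\right) - 241423} = \sqrt{\left(-249 + 541\right) - 241423} = \sqrt{292 - 241423} = \sqrt{-241131} = i \sqrt{241131}$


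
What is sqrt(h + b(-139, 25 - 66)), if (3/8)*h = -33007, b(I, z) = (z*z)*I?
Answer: I*sqrt(2895099)/3 ≈ 567.17*I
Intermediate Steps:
b(I, z) = I*z**2 (b(I, z) = z**2*I = I*z**2)
h = -264056/3 (h = (8/3)*(-33007) = -264056/3 ≈ -88019.)
sqrt(h + b(-139, 25 - 66)) = sqrt(-264056/3 - 139*(25 - 66)**2) = sqrt(-264056/3 - 139*(-41)**2) = sqrt(-264056/3 - 139*1681) = sqrt(-264056/3 - 233659) = sqrt(-965033/3) = I*sqrt(2895099)/3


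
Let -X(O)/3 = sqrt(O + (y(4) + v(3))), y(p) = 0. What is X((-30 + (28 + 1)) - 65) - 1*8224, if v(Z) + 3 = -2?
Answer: -8224 - 3*I*sqrt(71) ≈ -8224.0 - 25.278*I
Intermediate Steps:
v(Z) = -5 (v(Z) = -3 - 2 = -5)
X(O) = -3*sqrt(-5 + O) (X(O) = -3*sqrt(O + (0 - 5)) = -3*sqrt(O - 5) = -3*sqrt(-5 + O))
X((-30 + (28 + 1)) - 65) - 1*8224 = -3*sqrt(-5 + ((-30 + (28 + 1)) - 65)) - 1*8224 = -3*sqrt(-5 + ((-30 + 29) - 65)) - 8224 = -3*sqrt(-5 + (-1 - 65)) - 8224 = -3*sqrt(-5 - 66) - 8224 = -3*I*sqrt(71) - 8224 = -8224 - 3*I*sqrt(71)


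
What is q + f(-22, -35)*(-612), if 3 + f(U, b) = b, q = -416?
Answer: 22840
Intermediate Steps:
f(U, b) = -3 + b
q + f(-22, -35)*(-612) = -416 + (-3 - 35)*(-612) = -416 - 38*(-612) = -416 + 23256 = 22840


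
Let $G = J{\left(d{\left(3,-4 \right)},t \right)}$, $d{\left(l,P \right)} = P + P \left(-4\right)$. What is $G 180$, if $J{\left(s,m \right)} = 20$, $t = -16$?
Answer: $3600$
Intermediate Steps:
$d{\left(l,P \right)} = - 3 P$ ($d{\left(l,P \right)} = P - 4 P = - 3 P$)
$G = 20$
$G 180 = 20 \cdot 180 = 3600$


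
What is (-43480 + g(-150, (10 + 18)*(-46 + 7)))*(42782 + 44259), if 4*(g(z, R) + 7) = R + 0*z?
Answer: -3808914160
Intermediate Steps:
g(z, R) = -7 + R/4 (g(z, R) = -7 + (R + 0*z)/4 = -7 + (R + 0)/4 = -7 + R/4)
(-43480 + g(-150, (10 + 18)*(-46 + 7)))*(42782 + 44259) = (-43480 + (-7 + ((10 + 18)*(-46 + 7))/4))*(42782 + 44259) = (-43480 + (-7 + (28*(-39))/4))*87041 = (-43480 + (-7 + (1/4)*(-1092)))*87041 = (-43480 + (-7 - 273))*87041 = (-43480 - 280)*87041 = -43760*87041 = -3808914160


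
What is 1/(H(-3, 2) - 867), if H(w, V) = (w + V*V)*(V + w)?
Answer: -1/868 ≈ -0.0011521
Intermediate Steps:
H(w, V) = (V + w)*(w + V²) (H(w, V) = (w + V²)*(V + w) = (V + w)*(w + V²))
1/(H(-3, 2) - 867) = 1/((2³ + (-3)² + 2*(-3) - 3*2²) - 867) = 1/((8 + 9 - 6 - 3*4) - 867) = 1/((8 + 9 - 6 - 12) - 867) = 1/(-1 - 867) = 1/(-868) = -1/868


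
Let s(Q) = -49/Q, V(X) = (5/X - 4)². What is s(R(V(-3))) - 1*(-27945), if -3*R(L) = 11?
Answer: 307542/11 ≈ 27958.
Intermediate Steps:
V(X) = (-4 + 5/X)²
R(L) = -11/3 (R(L) = -⅓*11 = -11/3)
s(R(V(-3))) - 1*(-27945) = -49/(-11/3) - 1*(-27945) = -49*(-3/11) + 27945 = 147/11 + 27945 = 307542/11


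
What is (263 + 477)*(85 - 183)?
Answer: -72520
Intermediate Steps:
(263 + 477)*(85 - 183) = 740*(-98) = -72520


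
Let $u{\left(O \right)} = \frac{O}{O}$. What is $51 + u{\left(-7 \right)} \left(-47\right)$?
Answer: $4$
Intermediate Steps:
$u{\left(O \right)} = 1$
$51 + u{\left(-7 \right)} \left(-47\right) = 51 + 1 \left(-47\right) = 51 - 47 = 4$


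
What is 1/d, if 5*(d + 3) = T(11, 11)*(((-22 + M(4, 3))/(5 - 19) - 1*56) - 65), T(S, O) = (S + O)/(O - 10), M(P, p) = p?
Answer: -7/3706 ≈ -0.0018888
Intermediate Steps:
T(S, O) = (O + S)/(-10 + O)
d = -3706/7 (d = -3 + (((11 + 11)/(-10 + 11))*(((-22 + 3)/(5 - 19) - 1*56) - 65))/5 = -3 + ((22/1)*((-19/(-14) - 56) - 65))/5 = -3 + ((1*22)*((-19*(-1/14) - 56) - 65))/5 = -3 + (22*((19/14 - 56) - 65))/5 = -3 + (22*(-765/14 - 65))/5 = -3 + (22*(-1675/14))/5 = -3 + (⅕)*(-18425/7) = -3 - 3685/7 = -3706/7 ≈ -529.43)
1/d = 1/(-3706/7) = -7/3706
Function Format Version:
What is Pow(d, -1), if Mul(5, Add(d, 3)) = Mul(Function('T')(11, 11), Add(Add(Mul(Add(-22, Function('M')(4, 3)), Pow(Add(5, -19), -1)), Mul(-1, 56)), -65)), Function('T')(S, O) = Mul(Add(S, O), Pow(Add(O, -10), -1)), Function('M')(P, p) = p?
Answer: Rational(-7, 3706) ≈ -0.0018888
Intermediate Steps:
Function('T')(S, O) = Mul(Pow(Add(-10, O), -1), Add(O, S)) (Function('T')(S, O) = Mul(Add(O, S), Pow(Add(-10, O), -1)) = Mul(Pow(Add(-10, O), -1), Add(O, S)))
d = Rational(-3706, 7) (d = Add(-3, Mul(Rational(1, 5), Mul(Mul(Pow(Add(-10, 11), -1), Add(11, 11)), Add(Add(Mul(Add(-22, 3), Pow(Add(5, -19), -1)), Mul(-1, 56)), -65)))) = Add(-3, Mul(Rational(1, 5), Mul(Mul(Pow(1, -1), 22), Add(Add(Mul(-19, Pow(-14, -1)), -56), -65)))) = Add(-3, Mul(Rational(1, 5), Mul(Mul(1, 22), Add(Add(Mul(-19, Rational(-1, 14)), -56), -65)))) = Add(-3, Mul(Rational(1, 5), Mul(22, Add(Add(Rational(19, 14), -56), -65)))) = Add(-3, Mul(Rational(1, 5), Mul(22, Add(Rational(-765, 14), -65)))) = Add(-3, Mul(Rational(1, 5), Mul(22, Rational(-1675, 14)))) = Add(-3, Mul(Rational(1, 5), Rational(-18425, 7))) = Add(-3, Rational(-3685, 7)) = Rational(-3706, 7) ≈ -529.43)
Pow(d, -1) = Pow(Rational(-3706, 7), -1) = Rational(-7, 3706)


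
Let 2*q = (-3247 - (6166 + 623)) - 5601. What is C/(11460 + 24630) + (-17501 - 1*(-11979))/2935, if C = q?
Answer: -88894511/42369660 ≈ -2.0981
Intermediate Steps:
q = -15637/2 (q = ((-3247 - (6166 + 623)) - 5601)/2 = ((-3247 - 1*6789) - 5601)/2 = ((-3247 - 6789) - 5601)/2 = (-10036 - 5601)/2 = (½)*(-15637) = -15637/2 ≈ -7818.5)
C = -15637/2 ≈ -7818.5
C/(11460 + 24630) + (-17501 - 1*(-11979))/2935 = -15637/(2*(11460 + 24630)) + (-17501 - 1*(-11979))/2935 = -15637/2/36090 + (-17501 + 11979)*(1/2935) = -15637/2*1/36090 - 5522*1/2935 = -15637/72180 - 5522/2935 = -88894511/42369660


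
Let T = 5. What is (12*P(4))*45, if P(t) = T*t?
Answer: 10800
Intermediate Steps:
P(t) = 5*t
(12*P(4))*45 = (12*(5*4))*45 = (12*20)*45 = 240*45 = 10800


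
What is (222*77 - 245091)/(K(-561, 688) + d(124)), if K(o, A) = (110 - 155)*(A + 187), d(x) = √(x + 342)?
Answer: 8977381875/1550390159 + 227997*√466/1550390159 ≈ 5.7936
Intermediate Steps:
d(x) = √(342 + x)
K(o, A) = -8415 - 45*A (K(o, A) = -45*(187 + A) = -8415 - 45*A)
(222*77 - 245091)/(K(-561, 688) + d(124)) = (222*77 - 245091)/((-8415 - 45*688) + √(342 + 124)) = (17094 - 245091)/((-8415 - 30960) + √466) = -227997/(-39375 + √466)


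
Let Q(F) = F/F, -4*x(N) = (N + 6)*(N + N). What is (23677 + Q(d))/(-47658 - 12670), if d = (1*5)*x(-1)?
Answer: -11839/30164 ≈ -0.39249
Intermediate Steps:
x(N) = -N*(6 + N)/2 (x(N) = -(N + 6)*(N + N)/4 = -(6 + N)*2*N/4 = -N*(6 + N)/2)
d = 25/2 (d = (1*5)*(-½*(-1)*(6 - 1)) = 5*(-½*(-1)*5) = 5*(5/2) = 25/2 ≈ 12.500)
Q(F) = 1
(23677 + Q(d))/(-47658 - 12670) = (23677 + 1)/(-47658 - 12670) = 23678/(-60328) = 23678*(-1/60328) = -11839/30164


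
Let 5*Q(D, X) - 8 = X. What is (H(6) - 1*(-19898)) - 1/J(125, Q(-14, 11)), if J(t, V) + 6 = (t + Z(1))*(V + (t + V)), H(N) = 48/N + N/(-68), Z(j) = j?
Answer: 28259148869/1419636 ≈ 19906.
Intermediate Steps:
Q(D, X) = 8/5 + X/5
H(N) = 48/N - N/68 (H(N) = 48/N + N*(-1/68) = 48/N - N/68)
J(t, V) = -6 + (1 + t)*(t + 2*V) (J(t, V) = -6 + (t + 1)*(V + (t + V)) = -6 + (1 + t)*(V + (V + t)) = -6 + (1 + t)*(t + 2*V))
(H(6) - 1*(-19898)) - 1/J(125, Q(-14, 11)) = ((48/6 - 1/68*6) - 1*(-19898)) - 1/(-6 + 125 + 125**2 + 2*(8/5 + (1/5)*11) + 2*(8/5 + (1/5)*11)*125) = ((48*(1/6) - 3/34) + 19898) - 1/(-6 + 125 + 15625 + 2*(8/5 + 11/5) + 2*(8/5 + 11/5)*125) = ((8 - 3/34) + 19898) - 1/(-6 + 125 + 15625 + 2*(19/5) + 2*(19/5)*125) = (269/34 + 19898) - 1/(-6 + 125 + 15625 + 38/5 + 950) = 676801/34 - 1/83508/5 = 676801/34 - 1*5/83508 = 676801/34 - 5/83508 = 28259148869/1419636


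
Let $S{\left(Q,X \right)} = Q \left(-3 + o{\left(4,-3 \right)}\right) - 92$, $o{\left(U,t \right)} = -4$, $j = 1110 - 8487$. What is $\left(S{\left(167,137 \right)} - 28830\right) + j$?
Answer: $-37468$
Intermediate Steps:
$j = -7377$ ($j = 1110 - 8487 = -7377$)
$S{\left(Q,X \right)} = -92 - 7 Q$ ($S{\left(Q,X \right)} = Q \left(-3 - 4\right) - 92 = Q \left(-7\right) - 92 = - 7 Q - 92 = -92 - 7 Q$)
$\left(S{\left(167,137 \right)} - 28830\right) + j = \left(\left(-92 - 1169\right) - 28830\right) - 7377 = \left(-1261 - 28830\right) - 7377 = -30091 - 7377 = -37468$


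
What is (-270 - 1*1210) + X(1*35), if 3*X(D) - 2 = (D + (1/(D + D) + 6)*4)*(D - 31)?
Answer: -147062/105 ≈ -1400.6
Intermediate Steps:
X(D) = ⅔ + (-31 + D)*(24 + D + 2/D)/3 (X(D) = ⅔ + ((D + (1/(D + D) + 6)*4)*(D - 31))/3 = ⅔ + ((D + (1/(2*D) + 6)*4)*(-31 + D))/3 = ⅔ + ((D + (6 + 1/(2*D))*4)*(-31 + D))/3 = ⅔ + ((D + (24 + 2/D))*(-31 + D))/3 = ⅔ + ((24 + D + 2/D)*(-31 + D))/3 = ⅔ + ((-31 + D)*(24 + D + 2/D))/3 = ⅔ + (-31 + D)*(24 + D + 2/D)/3)
(-270 - 1*1210) + X(1*35) = (-270 - 1*1210) + (-62 - 1*35*(740 - (1*35)² + 7*(1*35)))/(3*((1*35))) = (-270 - 1210) + (⅓)*(-62 - 1*35*(740 - 1*35² + 7*35))/35 = -1480 + (⅓)*(1/35)*(-62 - 1*35*(740 - 1*1225 + 245)) = -1480 + (⅓)*(1/35)*(-62 - 1*35*(740 - 1225 + 245)) = -1480 + (⅓)*(1/35)*(-62 - 1*35*(-240)) = -1480 + (⅓)*(1/35)*(-62 + 8400) = -1480 + (⅓)*(1/35)*8338 = -1480 + 8338/105 = -147062/105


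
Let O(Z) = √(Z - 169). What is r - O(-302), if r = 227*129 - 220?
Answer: 29063 - I*√471 ≈ 29063.0 - 21.703*I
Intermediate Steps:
r = 29063 (r = 29283 - 220 = 29063)
O(Z) = √(-169 + Z)
r - O(-302) = 29063 - √(-169 - 302) = 29063 - √(-471) = 29063 - I*√471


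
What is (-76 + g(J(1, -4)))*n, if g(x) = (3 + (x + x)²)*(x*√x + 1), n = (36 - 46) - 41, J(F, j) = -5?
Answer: -1377 + 26265*I*√5 ≈ -1377.0 + 58730.0*I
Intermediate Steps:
n = -51 (n = -10 - 41 = -51)
g(x) = (1 + x^(3/2))*(3 + 4*x²) (g(x) = (3 + (2*x)²)*(x^(3/2) + 1) = (3 + 4*x²)*(1 + x^(3/2)) = (1 + x^(3/2))*(3 + 4*x²))
(-76 + g(J(1, -4)))*n = (-76 + (3 + 3*(-5)^(3/2) + 4*(-5)² + 4*(-5)^(7/2)))*(-51) = (-76 + (3 + 3*(-5*I*√5) + 4*25 + 4*(-125*I*√5)))*(-51) = (-76 + (3 - 15*I*√5 + 100 - 500*I*√5))*(-51) = (-76 + (103 - 515*I*√5))*(-51) = (27 - 515*I*√5)*(-51) = -1377 + 26265*I*√5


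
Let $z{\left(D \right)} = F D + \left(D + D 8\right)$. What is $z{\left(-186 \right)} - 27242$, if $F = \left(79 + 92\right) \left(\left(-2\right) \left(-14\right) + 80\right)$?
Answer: $-3463964$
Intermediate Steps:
$F = 18468$ ($F = 171 \left(28 + 80\right) = 171 \cdot 108 = 18468$)
$z{\left(D \right)} = 18477 D$ ($z{\left(D \right)} = 18468 D + \left(D + D 8\right) = 18468 D + \left(D + 8 D\right) = 18468 D + 9 D = 18477 D$)
$z{\left(-186 \right)} - 27242 = 18477 \left(-186\right) - 27242 = -3436722 - 27242 = -3463964$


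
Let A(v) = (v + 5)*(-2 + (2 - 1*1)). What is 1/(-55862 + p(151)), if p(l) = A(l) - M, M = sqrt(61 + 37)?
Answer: -28009/1569008113 + 7*sqrt(2)/3138016226 ≈ -1.7848e-5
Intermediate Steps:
M = 7*sqrt(2) (M = sqrt(98) = 7*sqrt(2) ≈ 9.8995)
A(v) = -5 - v (A(v) = (5 + v)*(-2 + (2 - 1)) = (5 + v)*(-2 + 1) = (5 + v)*(-1) = -5 - v)
p(l) = -5 - l - 7*sqrt(2) (p(l) = (-5 - l) - 7*sqrt(2) = -5 - l - 7*sqrt(2))
1/(-55862 + p(151)) = 1/(-55862 + (-5 - 1*151 - 7*sqrt(2))) = 1/(-55862 + (-5 - 151 - 7*sqrt(2))) = 1/(-55862 + (-156 - 7*sqrt(2))) = 1/(-56018 - 7*sqrt(2))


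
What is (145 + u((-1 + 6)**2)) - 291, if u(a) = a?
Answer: -121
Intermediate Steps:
(145 + u((-1 + 6)**2)) - 291 = (145 + (-1 + 6)**2) - 291 = (145 + 5**2) - 291 = (145 + 25) - 291 = 170 - 291 = -121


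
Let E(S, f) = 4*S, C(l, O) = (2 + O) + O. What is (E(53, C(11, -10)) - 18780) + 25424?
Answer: 6856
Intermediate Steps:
C(l, O) = 2 + 2*O
(E(53, C(11, -10)) - 18780) + 25424 = (4*53 - 18780) + 25424 = (212 - 18780) + 25424 = -18568 + 25424 = 6856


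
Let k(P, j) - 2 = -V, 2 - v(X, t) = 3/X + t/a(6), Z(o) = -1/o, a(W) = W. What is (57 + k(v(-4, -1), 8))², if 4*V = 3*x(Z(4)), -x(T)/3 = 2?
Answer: 16129/4 ≈ 4032.3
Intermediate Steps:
x(T) = -6 (x(T) = -3*2 = -6)
v(X, t) = 2 - 3/X - t/6 (v(X, t) = 2 - (3/X + t/6) = 2 + (-3/X - t/6) = 2 - 3/X - t/6)
V = -9/2 (V = (3*(-6))/4 = (¼)*(-18) = -9/2 ≈ -4.5000)
k(P, j) = 13/2 (k(P, j) = 2 - 1*(-9/2) = 2 + 9/2 = 13/2)
(57 + k(v(-4, -1), 8))² = (57 + 13/2)² = (127/2)² = 16129/4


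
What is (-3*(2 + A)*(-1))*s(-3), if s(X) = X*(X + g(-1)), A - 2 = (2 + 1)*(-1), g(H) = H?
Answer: 36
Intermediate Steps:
A = -1 (A = 2 + (2 + 1)*(-1) = 2 + 3*(-1) = 2 - 3 = -1)
s(X) = X*(-1 + X) (s(X) = X*(X - 1) = X*(-1 + X))
(-3*(2 + A)*(-1))*s(-3) = (-3*(2 - 1)*(-1))*(-3*(-1 - 3)) = (-3*1*(-1))*(-3*(-4)) = -3*(-1)*12 = 3*12 = 36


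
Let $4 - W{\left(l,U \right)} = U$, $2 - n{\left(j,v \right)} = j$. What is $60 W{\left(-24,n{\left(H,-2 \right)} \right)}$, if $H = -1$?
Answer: $60$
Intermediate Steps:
$n{\left(j,v \right)} = 2 - j$
$W{\left(l,U \right)} = 4 - U$
$60 W{\left(-24,n{\left(H,-2 \right)} \right)} = 60 \left(4 - \left(2 - -1\right)\right) = 60 \left(4 - \left(2 + 1\right)\right) = 60 \left(4 - 3\right) = 60 \cdot 1 = 60$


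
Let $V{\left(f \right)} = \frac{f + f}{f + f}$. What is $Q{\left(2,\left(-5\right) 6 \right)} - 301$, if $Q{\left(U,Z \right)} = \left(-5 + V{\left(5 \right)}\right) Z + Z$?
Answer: $-211$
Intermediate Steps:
$V{\left(f \right)} = 1$ ($V{\left(f \right)} = \frac{2 f}{2 f} = 2 f \frac{1}{2 f} = 1$)
$Q{\left(U,Z \right)} = - 3 Z$ ($Q{\left(U,Z \right)} = \left(-5 + 1\right) Z + Z = - 4 Z + Z = - 3 Z$)
$Q{\left(2,\left(-5\right) 6 \right)} - 301 = - 3 \left(\left(-5\right) 6\right) - 301 = \left(-3\right) \left(-30\right) - 301 = 90 - 301 = -211$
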